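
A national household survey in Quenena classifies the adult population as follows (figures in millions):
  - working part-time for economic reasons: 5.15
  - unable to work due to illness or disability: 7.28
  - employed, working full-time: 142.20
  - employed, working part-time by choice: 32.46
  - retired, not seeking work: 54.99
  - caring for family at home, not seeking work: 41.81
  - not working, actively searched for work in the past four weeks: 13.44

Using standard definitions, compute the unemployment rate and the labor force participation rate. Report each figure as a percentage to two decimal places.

Employed = 5.15 + 142.20 + 32.46 = 179.81 million (anyone who worked, including part-time for economic reasons, counts as employed).
Unemployed = 13.44 million.
Labor force = 179.81 + 13.44 = 193.25 million.
Not in labor force = 7.28 + 54.99 + 41.81 = 104.08 million (those not working and not actively searching are outside the labor force).
Civilian working-age population = 193.25 + 104.08 = 297.33 million.
Unemployment rate = 13.44 / 193.25 = 6.95%.
Labor force participation rate = 193.25 / 297.33 = 65.00%.

Unemployment rate ≈ 6.95%; labor force participation rate ≈ 65.00%.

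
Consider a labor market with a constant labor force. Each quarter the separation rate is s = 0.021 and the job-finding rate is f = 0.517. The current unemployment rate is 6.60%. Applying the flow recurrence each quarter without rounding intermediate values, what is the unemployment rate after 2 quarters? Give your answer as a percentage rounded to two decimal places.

Unemployment rate after two quarters ≈ 4.48%.

With a fixed labor force, u_{t+1} = u_t + s·(1−u_t) − f·u_t = u_t·(1−s−f) + s.
Here 1−s−f = 0.462 and s = 0.021.
u_1 = 0.066000 × 0.462 + 0.021 = 0.051492.
u_2 = 0.051492 × 0.462 + 0.021 = 0.044789.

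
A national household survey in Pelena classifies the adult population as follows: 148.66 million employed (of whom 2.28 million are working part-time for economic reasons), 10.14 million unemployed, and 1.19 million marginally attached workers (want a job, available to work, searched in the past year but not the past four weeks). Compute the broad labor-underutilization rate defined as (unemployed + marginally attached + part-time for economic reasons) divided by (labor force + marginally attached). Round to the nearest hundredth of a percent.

Broad underutilization rate ≈ 8.51%.

Labor force = 148.66 + 10.14 = 158.80 million.
Numerator = 10.14 + 1.19 + 2.28 = 13.61 million.
Denominator = 158.80 + 1.19 = 159.99 million.
Broad rate = 13.61 / 159.99 = 8.51%.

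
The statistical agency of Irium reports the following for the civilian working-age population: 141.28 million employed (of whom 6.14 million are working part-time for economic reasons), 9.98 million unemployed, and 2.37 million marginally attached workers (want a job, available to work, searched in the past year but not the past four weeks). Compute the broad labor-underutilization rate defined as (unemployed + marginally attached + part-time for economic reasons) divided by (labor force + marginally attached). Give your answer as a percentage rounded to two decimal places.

Broad underutilization rate ≈ 12.04%.

Labor force = 141.28 + 9.98 = 151.26 million.
Numerator = 9.98 + 2.37 + 6.14 = 18.49 million.
Denominator = 151.26 + 2.37 = 153.63 million.
Broad rate = 18.49 / 153.63 = 12.04%.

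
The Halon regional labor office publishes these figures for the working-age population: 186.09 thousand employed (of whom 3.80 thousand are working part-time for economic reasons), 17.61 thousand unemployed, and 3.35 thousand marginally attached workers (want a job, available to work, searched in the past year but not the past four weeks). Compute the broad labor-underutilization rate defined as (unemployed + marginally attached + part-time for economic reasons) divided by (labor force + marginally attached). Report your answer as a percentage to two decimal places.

Broad underutilization rate ≈ 11.96%.

Labor force = 186.09 + 17.61 = 203.70 thousand.
Numerator = 17.61 + 3.35 + 3.80 = 24.76 thousand.
Denominator = 203.70 + 3.35 = 207.05 thousand.
Broad rate = 24.76 / 207.05 = 11.96%.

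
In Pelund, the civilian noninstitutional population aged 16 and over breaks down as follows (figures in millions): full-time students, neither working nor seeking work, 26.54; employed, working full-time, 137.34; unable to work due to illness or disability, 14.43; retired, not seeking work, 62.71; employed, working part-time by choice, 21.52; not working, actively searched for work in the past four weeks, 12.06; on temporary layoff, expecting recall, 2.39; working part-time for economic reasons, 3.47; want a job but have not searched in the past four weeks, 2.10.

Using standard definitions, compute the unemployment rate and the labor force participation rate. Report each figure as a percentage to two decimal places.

Unemployment rate ≈ 8.17%; labor force participation rate ≈ 62.56%.

Employed = 137.34 + 21.52 + 3.47 = 162.33 million (anyone who worked, including part-time for economic reasons, counts as employed).
Unemployed = 12.06 + 2.39 = 14.45 million (jobless and actively searching, or on temporary layoff).
Labor force = 162.33 + 14.45 = 176.78 million.
Not in labor force = 26.54 + 14.43 + 62.71 + 2.10 = 105.78 million (those not working and not actively searching are outside the labor force — including those who want a job but have given up searching).
Civilian working-age population = 176.78 + 105.78 = 282.56 million.
Unemployment rate = 14.45 / 176.78 = 8.17%.
Labor force participation rate = 176.78 / 282.56 = 62.56%.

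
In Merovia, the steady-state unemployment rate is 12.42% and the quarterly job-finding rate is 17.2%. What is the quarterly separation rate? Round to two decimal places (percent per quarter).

From u* = s/(s+f): s = u·f/(1−u).
s = 0.1242 × 17.2 / (1 − 0.1242) = 2.1362 / 0.8758 ≈ 2.44% per quarter.

Separation rate ≈ 2.44% per quarter.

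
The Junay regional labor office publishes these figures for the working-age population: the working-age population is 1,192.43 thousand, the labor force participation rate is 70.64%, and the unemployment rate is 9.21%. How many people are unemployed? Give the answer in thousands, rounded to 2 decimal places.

Labor force = 0.7064 × 1,192.43 = 842.33 thousand.
Unemployed = 0.0921 × 842.33 ≈ 77.58 thousand.

About 77.58 thousand are unemployed.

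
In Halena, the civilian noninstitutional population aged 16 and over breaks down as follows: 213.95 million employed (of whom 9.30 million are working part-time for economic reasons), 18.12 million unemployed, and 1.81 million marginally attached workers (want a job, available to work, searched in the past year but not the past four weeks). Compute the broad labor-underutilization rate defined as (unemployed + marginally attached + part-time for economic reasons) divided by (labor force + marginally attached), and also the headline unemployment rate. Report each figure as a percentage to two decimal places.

Broad underutilization rate ≈ 12.50%; headline unemployment rate ≈ 7.81%.

Labor force = 213.95 + 18.12 = 232.07 million.
Numerator = 18.12 + 1.81 + 9.30 = 29.23 million.
Denominator = 232.07 + 1.81 = 233.88 million.
Broad rate = 29.23 / 233.88 = 12.50%.
Headline unemployment rate = 18.12 / 232.07 = 7.81%.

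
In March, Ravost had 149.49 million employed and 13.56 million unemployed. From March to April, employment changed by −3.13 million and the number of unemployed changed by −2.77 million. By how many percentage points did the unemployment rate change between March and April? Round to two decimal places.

March: labor force = 149.49 + 13.56 = 163.05; u = 13.56/163.05 = 8.32%.
April: labor force = 146.36 + 10.79 = 157.15; u = 10.79/157.15 = 6.87%.
Change = 6.87% − 8.32% = −1.45 pp.

The unemployment rate changed by −1.45 percentage points.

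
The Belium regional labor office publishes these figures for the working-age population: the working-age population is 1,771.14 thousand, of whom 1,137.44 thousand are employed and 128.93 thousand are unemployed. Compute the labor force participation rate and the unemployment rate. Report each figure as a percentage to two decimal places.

Labor force = employed + unemployed = 1,137.44 + 128.93 = 1,266.37 thousand.
Unemployment rate = 128.93 / 1,266.37 = 10.18%.
Labor force participation rate = 1,266.37 / 1,771.14 = 71.50%.

Labor force participation rate ≈ 71.50%; unemployment rate ≈ 10.18%.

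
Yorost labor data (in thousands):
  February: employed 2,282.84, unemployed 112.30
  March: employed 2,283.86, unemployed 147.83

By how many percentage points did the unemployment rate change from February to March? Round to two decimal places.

The unemployment rate changed by +1.39 percentage points.

February: labor force = 2,282.84 + 112.30 = 2,395.14; u = 112.30/2,395.14 = 4.69%.
March: labor force = 2,283.86 + 147.83 = 2,431.69; u = 147.83/2,431.69 = 6.08%.
Change = 6.08% − 4.69% = +1.39 pp.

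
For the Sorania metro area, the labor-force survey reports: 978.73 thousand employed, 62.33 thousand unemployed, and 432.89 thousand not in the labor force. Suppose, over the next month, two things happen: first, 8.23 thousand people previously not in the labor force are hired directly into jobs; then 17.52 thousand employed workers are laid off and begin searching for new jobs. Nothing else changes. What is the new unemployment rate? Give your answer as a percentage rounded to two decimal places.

New unemployment rate ≈ 7.61%.

Initially, labor force = 978.73 + 62.33 = 1,041.06 thousand, so u = 62.33/1,041.06 = 5.99%.
After the first change, employed and labor force both rise by 8.23; unemployed unchanged → E = 986.96, U = 62.33, labor force = 1,049.29 thousand.
After the second change, employed falls and unemployed rises by 17.52; labor force unchanged → E = 969.44, U = 79.85, labor force = 1,049.29 thousand.
New unemployment rate = 79.85 / 1,049.29 = 7.61%.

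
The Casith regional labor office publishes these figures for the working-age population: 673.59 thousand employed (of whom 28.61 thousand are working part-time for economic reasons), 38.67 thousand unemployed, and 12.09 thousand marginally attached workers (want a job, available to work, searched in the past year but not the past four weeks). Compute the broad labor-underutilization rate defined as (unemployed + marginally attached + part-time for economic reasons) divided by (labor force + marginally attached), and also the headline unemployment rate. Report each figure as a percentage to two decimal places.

Labor force = 673.59 + 38.67 = 712.26 thousand.
Numerator = 38.67 + 12.09 + 28.61 = 79.37 thousand.
Denominator = 712.26 + 12.09 = 724.35 thousand.
Broad rate = 79.37 / 724.35 = 10.96%.
Headline unemployment rate = 38.67 / 712.26 = 5.43%.

Broad underutilization rate ≈ 10.96%; headline unemployment rate ≈ 5.43%.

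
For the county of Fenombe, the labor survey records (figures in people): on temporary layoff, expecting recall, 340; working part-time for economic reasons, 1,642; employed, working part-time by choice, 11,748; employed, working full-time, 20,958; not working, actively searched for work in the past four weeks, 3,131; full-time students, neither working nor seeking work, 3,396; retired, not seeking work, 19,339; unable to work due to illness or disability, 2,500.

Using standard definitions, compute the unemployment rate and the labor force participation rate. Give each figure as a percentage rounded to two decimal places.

Unemployment rate ≈ 9.18%; labor force participation rate ≈ 59.98%.

Employed = 1,642 + 11,748 + 20,958 = 34,348 (anyone who worked, including part-time for economic reasons, counts as employed).
Unemployed = 340 + 3,131 = 3,471 (jobless and actively searching, or on temporary layoff).
Labor force = 34,348 + 3,471 = 37,819.
Not in labor force = 3,396 + 19,339 + 2,500 = 25,235 (those not working and not actively searching are outside the labor force).
Civilian working-age population = 37,819 + 25,235 = 63,054.
Unemployment rate = 3,471 / 37,819 = 9.18%.
Labor force participation rate = 37,819 / 63,054 = 59.98%.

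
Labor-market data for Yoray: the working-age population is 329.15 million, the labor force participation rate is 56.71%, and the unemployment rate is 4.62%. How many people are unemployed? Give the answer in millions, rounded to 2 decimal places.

Labor force = 0.5671 × 329.15 = 186.66 million.
Unemployed = 0.0462 × 186.66 ≈ 8.62 million.

About 8.62 million are unemployed.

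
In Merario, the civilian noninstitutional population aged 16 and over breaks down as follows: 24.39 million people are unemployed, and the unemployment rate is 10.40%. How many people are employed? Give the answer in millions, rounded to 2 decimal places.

Labor force = U / u = 24.39 / 0.1040 ≈ 234.52 million.
Employed = labor force − unemployed = 234.52 − 24.39 = 210.13 million.

About 210.13 million are employed.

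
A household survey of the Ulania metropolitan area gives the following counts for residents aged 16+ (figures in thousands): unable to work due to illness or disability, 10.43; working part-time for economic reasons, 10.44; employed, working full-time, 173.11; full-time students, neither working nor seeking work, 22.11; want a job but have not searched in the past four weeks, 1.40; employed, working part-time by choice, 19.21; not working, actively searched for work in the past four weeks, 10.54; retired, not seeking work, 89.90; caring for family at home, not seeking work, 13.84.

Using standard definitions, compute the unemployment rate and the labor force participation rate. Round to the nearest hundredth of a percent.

Employed = 10.44 + 173.11 + 19.21 = 202.76 thousand (anyone who worked, including part-time for economic reasons, counts as employed).
Unemployed = 10.54 thousand.
Labor force = 202.76 + 10.54 = 213.30 thousand.
Not in labor force = 10.43 + 22.11 + 1.40 + 89.90 + 13.84 = 137.68 thousand (those not working and not actively searching are outside the labor force — including those who want a job but have given up searching).
Civilian working-age population = 213.30 + 137.68 = 350.98 thousand.
Unemployment rate = 10.54 / 213.30 = 4.94%.
Labor force participation rate = 213.30 / 350.98 = 60.77%.

Unemployment rate ≈ 4.94%; labor force participation rate ≈ 60.77%.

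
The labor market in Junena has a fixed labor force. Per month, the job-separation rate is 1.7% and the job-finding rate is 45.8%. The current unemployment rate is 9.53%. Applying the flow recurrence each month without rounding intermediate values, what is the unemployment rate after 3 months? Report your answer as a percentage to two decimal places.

Unemployment rate after three months ≈ 4.44%.

With a fixed labor force, u_{t+1} = u_t + s·(1−u_t) − f·u_t = u_t·(1−s−f) + s.
Here 1−s−f = 0.525 and s = 0.017.
u_1 = 0.095300 × 0.525 + 0.017 = 0.067032.
u_2 = 0.067032 × 0.525 + 0.017 = 0.052192.
u_3 = 0.052192 × 0.525 + 0.017 = 0.044401.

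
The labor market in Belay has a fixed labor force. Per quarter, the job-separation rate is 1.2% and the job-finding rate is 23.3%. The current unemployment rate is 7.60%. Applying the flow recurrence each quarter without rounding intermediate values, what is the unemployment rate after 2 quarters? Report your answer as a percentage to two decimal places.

Unemployment rate after two quarters ≈ 6.44%.

With a fixed labor force, u_{t+1} = u_t + s·(1−u_t) − f·u_t = u_t·(1−s−f) + s.
Here 1−s−f = 0.755 and s = 0.012.
u_1 = 0.076000 × 0.755 + 0.012 = 0.069380.
u_2 = 0.069380 × 0.755 + 0.012 = 0.064382.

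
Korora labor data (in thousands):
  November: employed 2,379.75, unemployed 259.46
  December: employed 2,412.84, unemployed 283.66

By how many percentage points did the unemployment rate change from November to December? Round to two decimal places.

November: labor force = 2,379.75 + 259.46 = 2,639.21; u = 259.46/2,639.21 = 9.83%.
December: labor force = 2,412.84 + 283.66 = 2,696.50; u = 283.66/2,696.50 = 10.52%.
Change = 10.52% − 9.83% = +0.69 pp.

The unemployment rate changed by +0.69 percentage points.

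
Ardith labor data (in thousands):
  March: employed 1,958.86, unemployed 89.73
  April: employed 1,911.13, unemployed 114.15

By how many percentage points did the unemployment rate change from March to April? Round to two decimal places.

March: labor force = 1,958.86 + 89.73 = 2,048.59; u = 89.73/2,048.59 = 4.38%.
April: labor force = 1,911.13 + 114.15 = 2,025.28; u = 114.15/2,025.28 = 5.64%.
Change = 5.64% − 4.38% = +1.26 pp.

The unemployment rate changed by +1.26 percentage points.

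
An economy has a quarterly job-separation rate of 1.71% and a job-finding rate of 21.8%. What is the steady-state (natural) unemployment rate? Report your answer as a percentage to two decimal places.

At steady state the flows balance: s·E = f·U, so U/(E+U) = s/(s+f).
u* = 1.71 / (1.71 + 21.8) = 1.71 / 23.51 = 7.27%.

Steady-state unemployment rate ≈ 7.27%.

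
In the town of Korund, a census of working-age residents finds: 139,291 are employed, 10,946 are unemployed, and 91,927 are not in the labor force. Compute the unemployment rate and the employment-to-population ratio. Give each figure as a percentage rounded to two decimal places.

Labor force = employed + unemployed = 139,291 + 10,946 = 150,237.
Working-age population = 150,237 + 91,927 = 242,164.
Unemployment rate = 10,946 / 150,237 = 7.29%.
Employment-population ratio = 139,291 / 242,164 = 57.52%.

Unemployment rate ≈ 7.29%; employment-population ratio ≈ 57.52%.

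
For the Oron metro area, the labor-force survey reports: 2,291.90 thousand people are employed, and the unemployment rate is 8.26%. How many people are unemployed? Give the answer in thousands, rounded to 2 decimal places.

About 206.36 thousand are unemployed.

Let U be the number unemployed. The labor force is E + U, and U/(E+U) = 0.0826.
So U = 0.0826 × 2,291.90 / (1 − 0.0826) = 189.3109 / 0.9174 ≈ 206.36 thousand.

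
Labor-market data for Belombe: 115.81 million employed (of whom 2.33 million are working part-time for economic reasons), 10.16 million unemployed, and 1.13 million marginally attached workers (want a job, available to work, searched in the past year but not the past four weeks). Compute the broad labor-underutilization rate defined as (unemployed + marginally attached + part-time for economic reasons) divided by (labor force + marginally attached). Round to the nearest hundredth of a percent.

Labor force = 115.81 + 10.16 = 125.97 million.
Numerator = 10.16 + 1.13 + 2.33 = 13.62 million.
Denominator = 125.97 + 1.13 = 127.10 million.
Broad rate = 13.62 / 127.10 = 10.72%.

Broad underutilization rate ≈ 10.72%.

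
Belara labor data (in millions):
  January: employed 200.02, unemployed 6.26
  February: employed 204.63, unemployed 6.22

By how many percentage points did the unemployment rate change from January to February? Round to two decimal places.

The unemployment rate changed by −0.08 percentage points.

January: labor force = 200.02 + 6.26 = 206.28; u = 6.26/206.28 = 3.03%.
February: labor force = 204.63 + 6.22 = 210.85; u = 6.22/210.85 = 2.95%.
Change = 2.95% − 3.03% = −0.08 pp.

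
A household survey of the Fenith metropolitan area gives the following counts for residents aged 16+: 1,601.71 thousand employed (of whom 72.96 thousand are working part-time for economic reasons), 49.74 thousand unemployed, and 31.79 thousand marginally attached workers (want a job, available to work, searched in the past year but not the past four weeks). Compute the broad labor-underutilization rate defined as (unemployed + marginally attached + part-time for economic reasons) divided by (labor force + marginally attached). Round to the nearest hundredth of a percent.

Broad underutilization rate ≈ 9.18%.

Labor force = 1,601.71 + 49.74 = 1,651.45 thousand.
Numerator = 49.74 + 31.79 + 72.96 = 154.49 thousand.
Denominator = 1,651.45 + 31.79 = 1,683.24 thousand.
Broad rate = 154.49 / 1,683.24 = 9.18%.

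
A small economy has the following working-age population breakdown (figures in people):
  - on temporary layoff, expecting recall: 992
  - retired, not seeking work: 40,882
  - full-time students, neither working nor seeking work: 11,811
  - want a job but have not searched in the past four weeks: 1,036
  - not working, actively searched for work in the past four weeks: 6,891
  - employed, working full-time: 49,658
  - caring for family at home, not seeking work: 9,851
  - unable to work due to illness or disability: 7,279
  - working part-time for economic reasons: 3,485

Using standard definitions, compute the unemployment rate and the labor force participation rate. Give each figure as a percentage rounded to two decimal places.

Employed = 49,658 + 3,485 = 53,143 (anyone who worked, including part-time for economic reasons, counts as employed).
Unemployed = 992 + 6,891 = 7,883 (jobless and actively searching, or on temporary layoff).
Labor force = 53,143 + 7,883 = 61,026.
Not in labor force = 40,882 + 11,811 + 1,036 + 9,851 + 7,279 = 70,859 (those not working and not actively searching are outside the labor force — including those who want a job but have given up searching).
Civilian working-age population = 61,026 + 70,859 = 131,885.
Unemployment rate = 7,883 / 61,026 = 12.92%.
Labor force participation rate = 61,026 / 131,885 = 46.27%.

Unemployment rate ≈ 12.92%; labor force participation rate ≈ 46.27%.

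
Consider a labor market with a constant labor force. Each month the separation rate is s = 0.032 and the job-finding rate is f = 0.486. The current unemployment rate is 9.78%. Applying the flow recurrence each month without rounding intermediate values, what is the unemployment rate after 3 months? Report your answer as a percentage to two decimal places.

Unemployment rate after three months ≈ 6.58%.

With a fixed labor force, u_{t+1} = u_t + s·(1−u_t) − f·u_t = u_t·(1−s−f) + s.
Here 1−s−f = 0.482 and s = 0.032.
u_1 = 0.097800 × 0.482 + 0.032 = 0.079140.
u_2 = 0.079140 × 0.482 + 0.032 = 0.070145.
u_3 = 0.070145 × 0.482 + 0.032 = 0.065810.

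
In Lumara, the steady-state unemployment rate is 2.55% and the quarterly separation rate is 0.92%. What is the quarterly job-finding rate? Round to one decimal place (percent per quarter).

Job-finding rate ≈ 35.2% per quarter.

From u* = s/(s+f): f = s·(1−u)/u.
f = 0.92 × (1 − 0.0255) / 0.0255 = 0.8965 / 0.0255 ≈ 35.2% per quarter.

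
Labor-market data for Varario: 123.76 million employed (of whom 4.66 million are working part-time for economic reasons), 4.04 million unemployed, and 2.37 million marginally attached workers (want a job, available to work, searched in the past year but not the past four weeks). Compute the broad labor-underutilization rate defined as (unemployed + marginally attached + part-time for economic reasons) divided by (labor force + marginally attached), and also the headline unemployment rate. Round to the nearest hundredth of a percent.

Labor force = 123.76 + 4.04 = 127.80 million.
Numerator = 4.04 + 2.37 + 4.66 = 11.07 million.
Denominator = 127.80 + 2.37 = 130.17 million.
Broad rate = 11.07 / 130.17 = 8.50%.
Headline unemployment rate = 4.04 / 127.80 = 3.16%.

Broad underutilization rate ≈ 8.50%; headline unemployment rate ≈ 3.16%.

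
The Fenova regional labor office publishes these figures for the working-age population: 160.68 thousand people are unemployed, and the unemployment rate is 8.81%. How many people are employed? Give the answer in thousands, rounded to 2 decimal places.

Labor force = U / u = 160.68 / 0.0881 ≈ 1,823.84 thousand.
Employed = labor force − unemployed = 1,823.84 − 160.68 = 1,663.16 thousand.

About 1,663.16 thousand are employed.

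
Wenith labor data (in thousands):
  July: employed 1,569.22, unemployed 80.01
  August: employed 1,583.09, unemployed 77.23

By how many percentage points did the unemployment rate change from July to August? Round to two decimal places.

July: labor force = 1,569.22 + 80.01 = 1,649.23; u = 80.01/1,649.23 = 4.85%.
August: labor force = 1,583.09 + 77.23 = 1,660.32; u = 77.23/1,660.32 = 4.65%.
Change = 4.65% − 4.85% = −0.20 pp.

The unemployment rate changed by −0.20 percentage points.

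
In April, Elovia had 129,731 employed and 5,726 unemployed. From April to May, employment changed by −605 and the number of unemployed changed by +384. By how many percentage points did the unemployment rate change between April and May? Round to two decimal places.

The unemployment rate changed by +0.29 percentage points.

April: labor force = 129,731 + 5,726 = 135,457; u = 5,726/135,457 = 4.23%.
May: labor force = 129,126 + 6,110 = 135,236; u = 6,110/135,236 = 4.52%.
Change = 4.52% − 4.23% = +0.29 pp.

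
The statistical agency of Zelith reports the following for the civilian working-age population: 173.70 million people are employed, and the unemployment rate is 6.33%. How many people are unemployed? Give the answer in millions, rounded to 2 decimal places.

Let U be the number unemployed. The labor force is E + U, and U/(E+U) = 0.0633.
So U = 0.0633 × 173.70 / (1 − 0.0633) = 10.9952 / 0.9367 ≈ 11.74 million.

About 11.74 million are unemployed.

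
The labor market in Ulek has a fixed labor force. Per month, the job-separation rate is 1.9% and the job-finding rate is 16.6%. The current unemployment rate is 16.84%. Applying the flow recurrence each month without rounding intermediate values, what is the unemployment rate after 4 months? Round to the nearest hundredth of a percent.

Unemployment rate after four months ≈ 13.17%.

With a fixed labor force, u_{t+1} = u_t + s·(1−u_t) − f·u_t = u_t·(1−s−f) + s.
Here 1−s−f = 0.815 and s = 0.019.
u_1 = 0.168400 × 0.815 + 0.019 = 0.156246.
u_2 = 0.156246 × 0.815 + 0.019 = 0.146340.
u_3 = 0.146340 × 0.815 + 0.019 = 0.138267.
u_4 = 0.138267 × 0.815 + 0.019 = 0.131688.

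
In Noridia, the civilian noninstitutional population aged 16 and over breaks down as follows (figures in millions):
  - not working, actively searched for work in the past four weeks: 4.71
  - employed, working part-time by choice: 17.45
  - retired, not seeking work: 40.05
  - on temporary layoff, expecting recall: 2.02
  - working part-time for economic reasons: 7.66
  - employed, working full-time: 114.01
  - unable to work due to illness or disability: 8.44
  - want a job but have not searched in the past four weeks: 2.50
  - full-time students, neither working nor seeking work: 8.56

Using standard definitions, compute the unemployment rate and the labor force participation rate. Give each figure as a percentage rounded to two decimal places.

Employed = 17.45 + 7.66 + 114.01 = 139.12 million (anyone who worked, including part-time for economic reasons, counts as employed).
Unemployed = 4.71 + 2.02 = 6.73 million (jobless and actively searching, or on temporary layoff).
Labor force = 139.12 + 6.73 = 145.85 million.
Not in labor force = 40.05 + 8.44 + 2.50 + 8.56 = 59.55 million (those not working and not actively searching are outside the labor force — including those who want a job but have given up searching).
Civilian working-age population = 145.85 + 59.55 = 205.40 million.
Unemployment rate = 6.73 / 145.85 = 4.61%.
Labor force participation rate = 145.85 / 205.40 = 71.01%.

Unemployment rate ≈ 4.61%; labor force participation rate ≈ 71.01%.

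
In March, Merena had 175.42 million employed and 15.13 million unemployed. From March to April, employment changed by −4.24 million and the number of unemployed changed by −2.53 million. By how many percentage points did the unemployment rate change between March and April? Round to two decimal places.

March: labor force = 175.42 + 15.13 = 190.55; u = 15.13/190.55 = 7.94%.
April: labor force = 171.18 + 12.60 = 183.78; u = 12.60/183.78 = 6.86%.
Change = 6.86% − 7.94% = −1.08 pp.

The unemployment rate changed by −1.08 percentage points.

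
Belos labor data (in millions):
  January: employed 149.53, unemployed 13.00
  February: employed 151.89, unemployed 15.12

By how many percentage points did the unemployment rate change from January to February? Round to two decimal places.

January: labor force = 149.53 + 13.00 = 162.53; u = 13.00/162.53 = 8.00%.
February: labor force = 151.89 + 15.12 = 167.01; u = 15.12/167.01 = 9.05%.
Change = 9.05% − 8.00% = +1.05 pp.

The unemployment rate changed by +1.05 percentage points.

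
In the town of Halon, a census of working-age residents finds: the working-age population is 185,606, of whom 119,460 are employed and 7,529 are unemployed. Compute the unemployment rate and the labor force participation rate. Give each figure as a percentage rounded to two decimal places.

Unemployment rate ≈ 5.93%; labor force participation rate ≈ 68.42%.

Labor force = employed + unemployed = 119,460 + 7,529 = 126,989.
Unemployment rate = 7,529 / 126,989 = 5.93%.
Labor force participation rate = 126,989 / 185,606 = 68.42%.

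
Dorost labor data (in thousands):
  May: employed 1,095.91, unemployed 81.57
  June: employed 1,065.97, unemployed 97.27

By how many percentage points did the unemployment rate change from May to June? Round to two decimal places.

May: labor force = 1,095.91 + 81.57 = 1,177.48; u = 81.57/1,177.48 = 6.93%.
June: labor force = 1,065.97 + 97.27 = 1,163.24; u = 97.27/1,163.24 = 8.36%.
Change = 8.36% − 6.93% = +1.43 pp.

The unemployment rate changed by +1.43 percentage points.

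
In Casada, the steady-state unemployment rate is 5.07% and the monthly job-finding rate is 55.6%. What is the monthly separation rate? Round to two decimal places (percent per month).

Separation rate ≈ 2.97% per month.

From u* = s/(s+f): s = u·f/(1−u).
s = 0.0507 × 55.6 / (1 − 0.0507) = 2.8189 / 0.9493 ≈ 2.97% per month.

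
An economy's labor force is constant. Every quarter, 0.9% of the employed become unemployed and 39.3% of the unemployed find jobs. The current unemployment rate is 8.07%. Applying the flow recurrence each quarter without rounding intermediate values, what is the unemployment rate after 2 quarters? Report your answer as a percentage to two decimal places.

With a fixed labor force, u_{t+1} = u_t + s·(1−u_t) − f·u_t = u_t·(1−s−f) + s.
Here 1−s−f = 0.598 and s = 0.009.
u_1 = 0.080700 × 0.598 + 0.009 = 0.057259.
u_2 = 0.057259 × 0.598 + 0.009 = 0.043241.

Unemployment rate after two quarters ≈ 4.32%.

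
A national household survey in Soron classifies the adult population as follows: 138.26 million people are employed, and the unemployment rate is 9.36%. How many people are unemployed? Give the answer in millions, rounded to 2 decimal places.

About 14.28 million are unemployed.

Let U be the number unemployed. The labor force is E + U, and U/(E+U) = 0.0936.
So U = 0.0936 × 138.26 / (1 − 0.0936) = 12.9411 / 0.9064 ≈ 14.28 million.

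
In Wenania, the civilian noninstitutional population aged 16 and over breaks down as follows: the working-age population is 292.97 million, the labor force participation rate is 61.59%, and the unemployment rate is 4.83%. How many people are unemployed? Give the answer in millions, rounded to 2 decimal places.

Labor force = 0.6159 × 292.97 = 180.44 million.
Unemployed = 0.0483 × 180.44 ≈ 8.72 million.

About 8.72 million are unemployed.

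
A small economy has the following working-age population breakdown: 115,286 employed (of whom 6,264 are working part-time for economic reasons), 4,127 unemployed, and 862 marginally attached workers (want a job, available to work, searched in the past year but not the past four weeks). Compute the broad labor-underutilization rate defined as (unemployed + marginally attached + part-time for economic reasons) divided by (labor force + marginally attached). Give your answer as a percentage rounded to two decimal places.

Broad underutilization rate ≈ 9.36%.

Labor force = 115,286 + 4,127 = 119,413.
Numerator = 4,127 + 862 + 6,264 = 11,253.
Denominator = 119,413 + 862 = 120,275.
Broad rate = 11,253 / 120,275 = 9.36%.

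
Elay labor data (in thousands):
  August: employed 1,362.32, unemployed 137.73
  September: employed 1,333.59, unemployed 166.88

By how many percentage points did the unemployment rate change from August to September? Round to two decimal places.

August: labor force = 1,362.32 + 137.73 = 1,500.05; u = 137.73/1,500.05 = 9.18%.
September: labor force = 1,333.59 + 166.88 = 1,500.47; u = 166.88/1,500.47 = 11.12%.
Change = 11.12% − 9.18% = +1.94 pp.

The unemployment rate changed by +1.94 percentage points.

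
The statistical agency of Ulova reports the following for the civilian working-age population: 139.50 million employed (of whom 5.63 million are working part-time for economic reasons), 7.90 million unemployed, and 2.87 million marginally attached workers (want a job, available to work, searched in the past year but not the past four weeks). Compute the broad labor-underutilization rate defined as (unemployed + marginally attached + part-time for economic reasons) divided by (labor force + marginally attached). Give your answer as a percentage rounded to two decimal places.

Broad underutilization rate ≈ 10.91%.

Labor force = 139.50 + 7.90 = 147.40 million.
Numerator = 7.90 + 2.87 + 5.63 = 16.40 million.
Denominator = 147.40 + 2.87 = 150.27 million.
Broad rate = 16.40 / 150.27 = 10.91%.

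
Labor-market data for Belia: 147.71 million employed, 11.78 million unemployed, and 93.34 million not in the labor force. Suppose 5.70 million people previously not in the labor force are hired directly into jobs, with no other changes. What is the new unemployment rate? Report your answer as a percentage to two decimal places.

Initially, labor force = 147.71 + 11.78 = 159.49 million, so u = 11.78/159.49 = 7.39%.
After the change, employed and labor force both rise by 5.70; unemployed unchanged → E = 153.41, U = 11.78, labor force = 165.19 million.
New unemployment rate = 11.78 / 165.19 = 7.13%.

New unemployment rate ≈ 7.13%.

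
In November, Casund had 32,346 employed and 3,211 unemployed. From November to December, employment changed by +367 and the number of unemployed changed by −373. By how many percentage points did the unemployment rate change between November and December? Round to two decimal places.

November: labor force = 32,346 + 3,211 = 35,557; u = 3,211/35,557 = 9.03%.
December: labor force = 32,713 + 2,838 = 35,551; u = 2,838/35,551 = 7.98%.
Change = 7.98% − 9.03% = −1.05 pp.

The unemployment rate changed by −1.05 percentage points.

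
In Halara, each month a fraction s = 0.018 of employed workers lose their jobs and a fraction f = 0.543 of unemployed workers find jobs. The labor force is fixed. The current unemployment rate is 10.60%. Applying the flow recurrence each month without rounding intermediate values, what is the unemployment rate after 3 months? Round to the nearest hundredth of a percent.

With a fixed labor force, u_{t+1} = u_t + s·(1−u_t) − f·u_t = u_t·(1−s−f) + s.
Here 1−s−f = 0.439 and s = 0.018.
u_1 = 0.106000 × 0.439 + 0.018 = 0.064534.
u_2 = 0.064534 × 0.439 + 0.018 = 0.046330.
u_3 = 0.046330 × 0.439 + 0.018 = 0.038339.

Unemployment rate after three months ≈ 3.83%.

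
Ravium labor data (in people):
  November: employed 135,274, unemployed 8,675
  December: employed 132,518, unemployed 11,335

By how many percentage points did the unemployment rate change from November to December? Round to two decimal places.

The unemployment rate changed by +1.85 percentage points.

November: labor force = 135,274 + 8,675 = 143,949; u = 8,675/143,949 = 6.03%.
December: labor force = 132,518 + 11,335 = 143,853; u = 11,335/143,853 = 7.88%.
Change = 7.88% − 6.03% = +1.85 pp.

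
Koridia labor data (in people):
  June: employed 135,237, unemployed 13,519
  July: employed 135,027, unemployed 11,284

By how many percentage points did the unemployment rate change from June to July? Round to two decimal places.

June: labor force = 135,237 + 13,519 = 148,756; u = 13,519/148,756 = 9.09%.
July: labor force = 135,027 + 11,284 = 146,311; u = 11,284/146,311 = 7.71%.
Change = 7.71% − 9.09% = −1.38 pp.

The unemployment rate changed by −1.38 percentage points.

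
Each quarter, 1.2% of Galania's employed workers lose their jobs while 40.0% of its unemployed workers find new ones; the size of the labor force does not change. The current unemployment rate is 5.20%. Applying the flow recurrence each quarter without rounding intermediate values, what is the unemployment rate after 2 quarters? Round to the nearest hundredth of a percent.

With a fixed labor force, u_{t+1} = u_t + s·(1−u_t) − f·u_t = u_t·(1−s−f) + s.
Here 1−s−f = 0.588 and s = 0.012.
u_1 = 0.052000 × 0.588 + 0.012 = 0.042576.
u_2 = 0.042576 × 0.588 + 0.012 = 0.037035.

Unemployment rate after two quarters ≈ 3.70%.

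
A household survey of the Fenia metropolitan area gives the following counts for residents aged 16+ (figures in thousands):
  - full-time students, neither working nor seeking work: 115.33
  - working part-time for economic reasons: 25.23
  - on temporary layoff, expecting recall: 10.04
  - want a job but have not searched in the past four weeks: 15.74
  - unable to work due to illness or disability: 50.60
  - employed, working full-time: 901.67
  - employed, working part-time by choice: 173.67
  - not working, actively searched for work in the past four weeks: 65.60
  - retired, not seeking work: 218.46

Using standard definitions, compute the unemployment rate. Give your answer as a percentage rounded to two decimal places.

Employed = 25.23 + 901.67 + 173.67 = 1,100.57 thousand (anyone who worked, including part-time for economic reasons, counts as employed).
Unemployed = 10.04 + 65.60 = 75.64 thousand (jobless and actively searching, or on temporary layoff).
Labor force = 1,100.57 + 75.64 = 1,176.21 thousand.
Unemployment rate = 75.64 / 1,176.21 = 6.43%.

Unemployment rate ≈ 6.43%.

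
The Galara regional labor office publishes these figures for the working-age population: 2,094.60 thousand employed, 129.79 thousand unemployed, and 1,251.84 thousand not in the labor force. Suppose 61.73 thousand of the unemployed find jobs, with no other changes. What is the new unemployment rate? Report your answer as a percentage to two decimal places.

Initially, labor force = 2,094.60 + 129.79 = 2,224.39 thousand, so u = 129.79/2,224.39 = 5.83%.
After the change, unemployed falls and employed rises by 61.73; labor force unchanged → E = 2,156.33, U = 68.06, labor force = 2,224.39 thousand.
New unemployment rate = 68.06 / 2,224.39 = 3.06%.

New unemployment rate ≈ 3.06%.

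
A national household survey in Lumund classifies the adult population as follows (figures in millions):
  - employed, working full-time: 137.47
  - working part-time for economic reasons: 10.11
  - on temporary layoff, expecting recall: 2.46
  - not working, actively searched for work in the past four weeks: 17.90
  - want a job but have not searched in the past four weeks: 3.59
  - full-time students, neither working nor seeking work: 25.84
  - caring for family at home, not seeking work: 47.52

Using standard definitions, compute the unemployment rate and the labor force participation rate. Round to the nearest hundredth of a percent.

Employed = 137.47 + 10.11 = 147.58 million (anyone who worked, including part-time for economic reasons, counts as employed).
Unemployed = 2.46 + 17.90 = 20.36 million (jobless and actively searching, or on temporary layoff).
Labor force = 147.58 + 20.36 = 167.94 million.
Not in labor force = 3.59 + 25.84 + 47.52 = 76.95 million (those not working and not actively searching are outside the labor force — including those who want a job but have given up searching).
Civilian working-age population = 167.94 + 76.95 = 244.89 million.
Unemployment rate = 20.36 / 167.94 = 12.12%.
Labor force participation rate = 167.94 / 244.89 = 68.58%.

Unemployment rate ≈ 12.12%; labor force participation rate ≈ 68.58%.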